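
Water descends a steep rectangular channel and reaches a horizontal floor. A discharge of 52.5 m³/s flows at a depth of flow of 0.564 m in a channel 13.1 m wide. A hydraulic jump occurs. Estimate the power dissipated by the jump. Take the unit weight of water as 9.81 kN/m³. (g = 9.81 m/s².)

P = 420 kW

q = Q/b = 52.5/13.1 = 4.01 m²/s; V₁ = q/y₁ = 7.11 m/s. Fr₁ = V₁/√(g·y₁) = 3.02.
By Bélanger, y₂/y₁ = ½[√(1 + 8Fr₁²) − 1] = ½[√74.01 − 1] = 3.80.
y₂ = 3.80 × 0.564 = 2.14 m.
Head loss: ΔE = (y₂ − y₁)³/(4y₁y₂) = (2.14 − 0.564)³/(4×0.564×2.14) = 3.94/4.84 = 0.815 m.
P = γ·Q·ΔE = 9.81 × 52.5 × 0.815 = 420 kW.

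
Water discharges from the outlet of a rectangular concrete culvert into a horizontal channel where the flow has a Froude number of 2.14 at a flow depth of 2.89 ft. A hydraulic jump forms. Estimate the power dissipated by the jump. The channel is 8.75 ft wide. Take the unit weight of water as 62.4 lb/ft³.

Fr₁ = 2.14 (given).
Sequent-depth ratio: y₂/y₁ = ½[√(1 + 8Fr₁²) − 1] = ½[√37.64 − 1] = 2.57.
y₂ = 2.57 × 2.89 = 7.42 ft.
Head loss: ΔE = (y₂ − y₁)³/(4y₁y₂) = (7.42 − 2.89)³/(4×2.89×7.42) = 93.0/85.8 = 1.08 ft.
V₁ = Fr₁·√(g·y₁) = 2.14×√(32.2×2.89) = 20.6 ft/s; q = V₁·y₁ = 59.7 ft²/s. Q = q·b = 59.7 × 8.75 = 522 cfs. P = γ·Q·ΔE/550 = 62.4 × 522 × 1.08 / 550 = 64.2 hp.

P = 64.2 hp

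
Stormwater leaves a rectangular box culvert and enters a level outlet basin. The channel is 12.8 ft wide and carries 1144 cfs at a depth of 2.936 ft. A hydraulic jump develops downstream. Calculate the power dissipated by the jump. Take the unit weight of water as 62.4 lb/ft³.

P = 621.9 hp

q = Q/b = 1144/12.8 = 89.38 ft²/s; V₁ = q/y₁ = 30.44 ft/s. Fr₁ = V₁/√(g·y₁) = 3.131.
By Bélanger, y₂/y₁ = ½[√(1 + 8Fr₁²) − 1] = ½[√79.415 − 1] = 3.956.
y₂ = 3.956 × 2.936 = 11.61 ft.
Head loss: ΔE = (y₂ − y₁)³/(4y₁y₂) = (11.61 − 2.936)³/(4×2.936×11.61) = 653.5/136.4 = 4.791 ft.
P = γ·Q·ΔE/550 = 62.4 × 1144 × 4.791 / 550 = 621.9 hp.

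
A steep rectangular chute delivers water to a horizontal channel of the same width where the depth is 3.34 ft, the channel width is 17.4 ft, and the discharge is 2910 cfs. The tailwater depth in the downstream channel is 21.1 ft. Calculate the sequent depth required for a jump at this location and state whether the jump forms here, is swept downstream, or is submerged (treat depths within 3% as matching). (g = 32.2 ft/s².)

q = Q/b = 2910/17.4 = 167 ft²/s; V₁ = q/y₁ = 50.1 ft/s. Fr₁ = V₁/√(g·y₁) = 4.83.
From the momentum equation for a rectangular channel, y₂/y₁ = ½[√(1 + 8Fr₁²) − 1] = ½[√187.5 − 1] = 6.35.
y₂ = 6.35 × 3.34 = 21.2 ft.
Tailwater y_tw = 21.1 ft: y_tw ≈ y₂, so the jump forms here.

y₂ = 21.2 ft; the jump forms here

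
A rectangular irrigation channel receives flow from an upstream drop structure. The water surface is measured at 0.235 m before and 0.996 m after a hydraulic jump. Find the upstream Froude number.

For a rectangular channel the momentum equation gives q² = ½·g·y₁·y₂·(y₁ + y₂) = ½×9.81×0.235×0.996×1.23 = 1.41.
q = √1.41 = 1.19 m²/s.
V₁ = q/y₁ = 5.06 m/s; Fr₁ = V₁/√(g·y₁) = 3.33.

Fr₁ = 3.33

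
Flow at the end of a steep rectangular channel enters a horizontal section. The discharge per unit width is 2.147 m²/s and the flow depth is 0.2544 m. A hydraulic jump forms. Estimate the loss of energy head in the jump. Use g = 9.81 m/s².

V₁ = q/y₁ = 2.147/0.2544 = 8.439 m/s. Fr₁ = V₁/√(g·y₁) = 8.439/√(9.81×0.2544) = 5.342.
From the momentum equation for a rectangular channel, y₂/y₁ = ½[√(1 + 8Fr₁²) − 1] = ½[√229.31 − 1] = 7.072.
y₂ = 7.072 × 0.2544 = 1.799 m.
V₂ = q/y₂ = 2.147/1.799 = 1.193 m/s. E₁ = y₁ + V₁²/2g = 3.885 m; E₂ = y₂ + V₂²/2g = 1.872 m. ΔE = E₁ − E₂ = 2.013 m.

ΔE = 2.013 m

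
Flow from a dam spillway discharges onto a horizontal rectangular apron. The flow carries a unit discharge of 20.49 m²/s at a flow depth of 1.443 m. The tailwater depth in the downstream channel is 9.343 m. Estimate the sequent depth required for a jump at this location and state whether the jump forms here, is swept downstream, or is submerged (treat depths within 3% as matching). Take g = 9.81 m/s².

V₁ = q/y₁ = 20.49/1.443 = 14.20 m/s. Fr₁ = V₁/√(g·y₁) = 14.20/√(9.81×1.443) = 3.774.
Bélanger equation: y₂/y₁ = ½[√(1 + 8Fr₁²) − 1] = ½[√114.95 − 1] = 4.861.
y₂ = 4.861 × 1.443 = 7.014 m.
Tailwater y_tw = 9.343 m: y_tw > y₂, so the jump is submerged.

y₂ = 7.014 m; the jump is submerged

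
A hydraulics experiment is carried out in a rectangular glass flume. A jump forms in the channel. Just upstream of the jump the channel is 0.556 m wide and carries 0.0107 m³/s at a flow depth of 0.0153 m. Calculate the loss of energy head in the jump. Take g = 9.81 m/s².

ΔE = 0.0282 m

q = Q/b = 0.0107/0.556 = 0.0192 m²/s; V₁ = q/y₁ = 1.26 m/s. Fr₁ = V₁/√(g·y₁) = 3.25.
Bélanger equation: y₂/y₁ = ½[√(1 + 8Fr₁²) − 1] = ½[√85.33 − 1] = 4.12.
y₂ = 4.12 × 0.0153 = 0.0630 m.
Head loss: ΔE = (y₂ − y₁)³/(4y₁y₂) = (0.0630 − 0.0153)³/(4×0.0153×0.0630) = 0.000109/0.00386 = 0.0282 m.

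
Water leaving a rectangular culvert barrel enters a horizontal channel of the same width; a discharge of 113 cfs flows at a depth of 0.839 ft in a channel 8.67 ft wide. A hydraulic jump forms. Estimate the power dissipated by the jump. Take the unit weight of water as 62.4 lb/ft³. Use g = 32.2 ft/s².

P = 15.0 hp

q = Q/b = 113/8.67 = 13.0 ft²/s; V₁ = q/y₁ = 15.5 ft/s. Fr₁ = V₁/√(g·y₁) = 2.99.
Sequent-depth ratio: y₂/y₁ = ½[√(1 + 8Fr₁²) − 1] = ½[√72.46 − 1] = 3.76.
y₂ = 3.76 × 0.839 = 3.15 ft.
V₂ = q/y₂ = 13.0/3.15 = 4.14 ft/s. E₁ = y₁ + V₁²/2g = 4.59 ft; E₂ = y₂ + V₂²/2g = 3.42 ft. ΔE = E₁ − E₂ = 1.17 ft.
P = γ·Q·ΔE/550 = 62.4 × 113 × 1.17 / 550 = 15.0 hp.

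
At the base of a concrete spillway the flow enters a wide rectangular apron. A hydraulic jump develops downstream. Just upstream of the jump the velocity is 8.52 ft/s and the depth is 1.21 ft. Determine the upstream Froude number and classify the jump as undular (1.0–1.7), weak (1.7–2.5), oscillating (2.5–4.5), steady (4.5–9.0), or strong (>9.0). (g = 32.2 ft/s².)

Fr₁ = V₁/√(g·y₁) = 8.52/√(32.2×1.21) = 1.36.
Fr₁ = 1.36 lies in the undular range.

Fr₁ = 1.36; undular jump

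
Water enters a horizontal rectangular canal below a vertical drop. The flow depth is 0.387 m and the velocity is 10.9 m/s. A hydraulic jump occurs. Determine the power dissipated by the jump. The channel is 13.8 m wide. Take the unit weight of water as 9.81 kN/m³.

Fr₁ = V₁/√(g·y₁) = 10.9/√(9.81×0.387) = 5.59.
From the momentum equation for a rectangular channel, y₂/y₁ = ½[√(1 + 8Fr₁²) − 1] = ½[√251.4 − 1] = 7.43.
y₂ = 7.43 × 0.387 = 2.87 m.
Head loss: ΔE = (y₂ − y₁)³/(4y₁y₂) = (2.87 − 0.387)³/(4×0.387×2.87) = 15.4/4.45 = 3.46 m.
q = V₁·y₁ = 10.9 × 0.387 = 4.22 m²/s. Q = q·b = 4.22 × 13.8 = 58.2 m³/s. P = γ·Q·ΔE = 9.81 × 58.2 × 3.46 = 1975 kW.

P = 1975 kW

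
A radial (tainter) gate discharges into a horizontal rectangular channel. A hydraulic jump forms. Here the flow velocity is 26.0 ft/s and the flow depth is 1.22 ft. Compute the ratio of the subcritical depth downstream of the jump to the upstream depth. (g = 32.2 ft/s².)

y₂/y₁ = 5.39

Fr₁ = V₁/√(g·y₁) = 26.0/√(32.2×1.22) = 4.15.
Sequent-depth ratio: y₂/y₁ = ½[√(1 + 8Fr₁²) − 1] = ½[√138.7 − 1] = 5.39.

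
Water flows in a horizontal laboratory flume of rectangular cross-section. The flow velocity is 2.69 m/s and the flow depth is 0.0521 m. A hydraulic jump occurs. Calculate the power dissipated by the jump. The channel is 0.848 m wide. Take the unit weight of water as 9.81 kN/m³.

Fr₁ = V₁/√(g·y₁) = 2.69/√(9.81×0.0521) = 3.76.
From the momentum equation for a rectangular channel, y₂/y₁ = ½[√(1 + 8Fr₁²) − 1] = ½[√114.3 − 1] = 4.84.
y₂ = 4.84 × 0.0521 = 0.252 m.
Head loss: ΔE = (y₂ − y₁)³/(4y₁y₂) = (0.252 − 0.0521)³/(4×0.0521×0.252) = 0.00804/0.0526 = 0.153 m.
q = V₁·y₁ = 2.69 × 0.0521 = 0.140 m²/s. Q = q·b = 0.140 × 0.848 = 0.119 m³/s. P = γ·Q·ΔE = 9.81 × 0.119 × 0.153 = 0.178 kW.

P = 0.178 kW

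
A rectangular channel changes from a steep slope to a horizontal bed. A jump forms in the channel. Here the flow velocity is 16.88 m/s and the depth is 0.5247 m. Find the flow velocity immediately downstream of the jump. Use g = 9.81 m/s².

Fr₁ = V₁/√(g·y₁) = 16.88/√(9.81×0.5247) = 7.440.
Bélanger equation: y₂/y₁ = ½[√(1 + 8Fr₁²) − 1] = ½[√443.85 − 1] = 10.03.
y₂ = 10.03 × 0.5247 = 5.265 m.
q = V₁·y₁ = 16.88 × 0.5247 = 8.857 m²/s.
V₂ = q/y₂ = 8.857/5.265 = 1.682 m/s.

V₂ = 1.682 m/s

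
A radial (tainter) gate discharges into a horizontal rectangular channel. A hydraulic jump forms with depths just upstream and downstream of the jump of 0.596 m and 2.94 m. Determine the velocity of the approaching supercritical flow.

For a rectangular channel the momentum equation gives q² = ½·g·y₁·y₂·(y₁ + y₂) = ½×9.81×0.596×2.94×3.54 = 30.4.
q = √30.4 = 5.51 m²/s.
V₁ = q/y₁ = 5.51/0.596 = 9.25 m/s.

V₁ = 9.25 m/s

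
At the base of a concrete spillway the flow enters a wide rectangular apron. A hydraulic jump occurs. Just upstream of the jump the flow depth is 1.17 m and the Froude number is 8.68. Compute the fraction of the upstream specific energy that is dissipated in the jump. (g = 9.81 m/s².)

ΔE/E₁ = 0.688 (68.8%)

Fr₁ = 8.68 (given).
Sequent-depth ratio: y₂/y₁ = ½[√(1 + 8Fr₁²) − 1] = ½[√603.7 − 1] = 11.8.
y₂ = 11.8 × 1.17 = 13.8 m.
E₁ = y₁(1 + Fr₁²/2) = 1.17×(1 + 8.68²/2) = 45.2 m. ΔE = (y₂ − y₁)³/(4y₁y₂) = 31.1 m. ΔE/E₁ = 31.1/45.2 = 0.688.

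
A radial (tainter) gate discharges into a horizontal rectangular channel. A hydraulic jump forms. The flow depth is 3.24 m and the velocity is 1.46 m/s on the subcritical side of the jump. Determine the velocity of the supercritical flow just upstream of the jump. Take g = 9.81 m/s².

Fr₂ = V₂/√(g·y₂) = 1.46/√(9.81×3.24) = 0.259.
From the momentum equation (using Fr₂), y₁/y₂ = ½[√(1 + 8Fr₂²) − 1] = ½[√1.537 − 1] = 0.120.
y₁ = 0.120 × 3.24 = 0.388 m.
V₁ = q/y₁ = 4.73/0.388 = 12.2 m/s.

V₁ = 12.2 m/s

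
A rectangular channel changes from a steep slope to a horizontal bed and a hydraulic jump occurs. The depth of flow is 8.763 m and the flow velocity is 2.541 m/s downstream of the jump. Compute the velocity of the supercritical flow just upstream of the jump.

V₁ = 19.16 m/s

Fr₂ = V₂/√(g·y₂) = 2.541/√(9.81×8.763) = 0.2741.
From the momentum equation (using Fr₂), y₁/y₂ = ½[√(1 + 8Fr₂²) − 1] = ½[√1.6009 − 1] = 0.1326.
y₁ = 0.1326 × 8.763 = 1.162 m.
V₁ = q/y₁ = 22.27/1.162 = 19.16 m/s.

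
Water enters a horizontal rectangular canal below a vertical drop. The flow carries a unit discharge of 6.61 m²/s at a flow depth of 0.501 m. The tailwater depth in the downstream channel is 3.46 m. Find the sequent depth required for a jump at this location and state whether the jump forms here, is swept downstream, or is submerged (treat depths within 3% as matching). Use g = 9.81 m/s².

y₂ = 3.97 m; the jump is swept downstream

V₁ = q/y₁ = 6.61/0.501 = 13.2 m/s. Fr₁ = V₁/√(g·y₁) = 13.2/√(9.81×0.501) = 5.95.
Bélanger equation: y₂/y₁ = ½[√(1 + 8Fr₁²) − 1] = ½[√284.3 − 1] = 7.93.
y₂ = 7.93 × 0.501 = 3.97 m.
Tailwater y_tw = 3.46 m: y_tw < y₂, so the jump is swept downstream.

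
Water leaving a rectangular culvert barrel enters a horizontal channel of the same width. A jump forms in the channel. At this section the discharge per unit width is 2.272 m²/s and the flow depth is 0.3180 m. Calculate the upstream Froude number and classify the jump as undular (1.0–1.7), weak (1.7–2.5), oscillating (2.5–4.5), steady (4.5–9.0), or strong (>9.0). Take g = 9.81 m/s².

Fr₁ = 4.045; oscillating jump

V₁ = q/y₁ = 2.272/0.3180 = 7.145 m/s. Fr₁ = V₁/√(g·y₁) = 7.145/√(9.81×0.3180) = 4.045.
Fr₁ = 4.045 lies in the oscillating range.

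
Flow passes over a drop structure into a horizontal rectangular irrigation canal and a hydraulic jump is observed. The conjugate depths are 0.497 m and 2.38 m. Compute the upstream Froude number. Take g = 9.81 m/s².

Fr₁ = 3.72

For a rectangular channel the momentum equation gives q² = ½·g·y₁·y₂·(y₁ + y₂) = ½×9.81×0.497×2.38×2.88 = 16.7.
q = √16.7 = 4.09 m²/s.
V₁ = q/y₁ = 8.22 m/s; Fr₁ = V₁/√(g·y₁) = 3.72.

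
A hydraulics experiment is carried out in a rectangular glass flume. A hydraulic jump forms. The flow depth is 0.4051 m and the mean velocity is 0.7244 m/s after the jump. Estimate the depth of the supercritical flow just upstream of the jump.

y₁ = 0.08791 m

Fr₂ = V₂/√(g·y₂) = 0.7244/√(9.81×0.4051) = 0.3634.
The Bélanger relation is symmetric: y₁/y₂ = ½[√(1 + 8Fr₂²) − 1] = ½[√2.0564 − 1] = 0.2170.
y₁ = 0.2170 × 0.4051 = 0.08791 m.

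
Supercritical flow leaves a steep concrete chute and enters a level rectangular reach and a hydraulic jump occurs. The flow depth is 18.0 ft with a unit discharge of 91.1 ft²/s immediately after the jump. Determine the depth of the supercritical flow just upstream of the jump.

V₂ = q/y₂ = 91.1/18.0 = 5.06 ft/s; Fr₂ = V₂/√(g·y₂) = 0.210.
Applying the sequent-depth relation in reverse, y₁/y₂ = ½[√(1 + 8Fr₂²) − 1] = ½[√1.354 − 1] = 0.0817.
y₁ = 0.0817 × 18.0 = 1.47 ft.

y₁ = 1.47 ft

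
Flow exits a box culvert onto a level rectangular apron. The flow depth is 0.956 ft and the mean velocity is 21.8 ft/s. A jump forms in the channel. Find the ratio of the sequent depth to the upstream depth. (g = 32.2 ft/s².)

Fr₁ = V₁/√(g·y₁) = 21.8/√(32.2×0.956) = 3.93.
Bélanger equation: y₂/y₁ = ½[√(1 + 8Fr₁²) − 1] = ½[√124.5 − 1] = 5.08.

y₂/y₁ = 5.08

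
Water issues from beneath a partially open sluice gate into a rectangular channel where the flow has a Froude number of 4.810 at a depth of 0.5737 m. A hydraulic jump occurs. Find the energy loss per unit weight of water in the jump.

Fr₁ = 4.810 (given).
From the momentum equation for a rectangular channel, y₂/y₁ = ½[√(1 + 8Fr₁²) − 1] = ½[√186.09 − 1] = 6.321.
y₂ = 6.321 × 0.5737 = 3.626 m.
Head loss: ΔE = (y₂ − y₁)³/(4y₁y₂) = (3.626 − 0.5737)³/(4×0.5737×3.626) = 28.44/8.321 = 3.418 m.

ΔE = 3.418 m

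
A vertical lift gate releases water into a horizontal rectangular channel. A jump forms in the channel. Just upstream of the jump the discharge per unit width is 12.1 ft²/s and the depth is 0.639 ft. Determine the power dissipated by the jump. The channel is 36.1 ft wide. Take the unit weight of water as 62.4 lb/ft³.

V₁ = q/y₁ = 12.1/0.639 = 18.9 ft/s. Fr₁ = V₁/√(g·y₁) = 18.9/√(32.2×0.639) = 4.17.
By Bélanger, y₂/y₁ = ½[√(1 + 8Fr₁²) − 1] = ½[√140.4 − 1] = 5.42.
y₂ = 5.42 × 0.639 = 3.47 ft.
V₂ = q/y₂ = 12.1/3.47 = 3.49 ft/s. E₁ = y₁ + V₁²/2g = 6.21 ft; E₂ = y₂ + V₂²/2g = 3.66 ft. ΔE = E₁ − E₂ = 2.55 ft.
Q = q·b = 12.1 × 36.1 = 437 cfs. P = γ·Q·ΔE/550 = 62.4 × 437 × 2.55 / 550 = 126 hp.

P = 126 hp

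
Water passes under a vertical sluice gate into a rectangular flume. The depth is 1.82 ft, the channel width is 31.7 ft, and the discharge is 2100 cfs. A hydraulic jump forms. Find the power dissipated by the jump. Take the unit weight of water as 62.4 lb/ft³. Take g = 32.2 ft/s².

q = Q/b = 2100/31.7 = 66.2 ft²/s; V₁ = q/y₁ = 36.4 ft/s. Fr₁ = V₁/√(g·y₁) = 4.75.
From the momentum equation for a rectangular channel, y₂/y₁ = ½[√(1 + 8Fr₁²) − 1] = ½[√181.9 − 1] = 6.24.
y₂ = 6.24 × 1.82 = 11.4 ft.
V₂ = q/y₂ = 66.2/11.4 = 5.83 ft/s. E₁ = y₁ + V₁²/2g = 22.4 ft; E₂ = y₂ + V₂²/2g = 11.9 ft. ΔE = E₁ − E₂ = 10.5 ft.
P = γ·Q·ΔE/550 = 62.4 × 2100 × 10.5 / 550 = 2502 hp.

P = 2502 hp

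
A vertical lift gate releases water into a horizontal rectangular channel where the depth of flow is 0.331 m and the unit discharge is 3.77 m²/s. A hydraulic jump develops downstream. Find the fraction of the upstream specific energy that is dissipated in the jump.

ΔE/E₁ = 0.584 (58.4%)

V₁ = q/y₁ = 3.77/0.331 = 11.4 m/s. Fr₁ = V₁/√(g·y₁) = 11.4/√(9.81×0.331) = 6.32.
Conjugate-depth relation: y₂/y₁ = ½[√(1 + 8Fr₁²) − 1] = ½[√320.6 − 1] = 8.45.
y₂ = 8.45 × 0.331 = 2.80 m.
E₁ = y₁ + V₁²/2g = 6.94 m. ΔE = (y₂ − y₁)³/(4y₁y₂) = 4.05 m. ΔE/E₁ = 4.05/6.94 = 0.584.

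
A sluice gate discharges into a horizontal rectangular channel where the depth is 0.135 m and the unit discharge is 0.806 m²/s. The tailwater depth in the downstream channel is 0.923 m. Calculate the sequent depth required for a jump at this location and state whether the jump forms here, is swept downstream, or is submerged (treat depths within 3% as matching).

y₂ = 0.925 m; the jump forms here

V₁ = q/y₁ = 0.806/0.135 = 5.97 m/s. Fr₁ = V₁/√(g·y₁) = 5.97/√(9.81×0.135) = 5.19.
By Bélanger, y₂/y₁ = ½[√(1 + 8Fr₁²) − 1] = ½[√216.3 − 1] = 6.85.
y₂ = 6.85 × 0.135 = 0.925 m.
Tailwater y_tw = 0.923 m: y_tw ≈ y₂, so the jump forms here.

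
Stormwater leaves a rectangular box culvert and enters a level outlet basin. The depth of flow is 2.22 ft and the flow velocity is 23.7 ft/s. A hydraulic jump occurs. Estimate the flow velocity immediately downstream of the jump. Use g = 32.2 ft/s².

Fr₁ = V₁/√(g·y₁) = 23.7/√(32.2×2.22) = 2.80.
Sequent-depth ratio: y₂/y₁ = ½[√(1 + 8Fr₁²) − 1] = ½[√63.86 − 1] = 3.50.
y₂ = 3.50 × 2.22 = 7.76 ft.
q = V₁·y₁ = 23.7 × 2.22 = 52.6 ft²/s.
V₂ = q/y₂ = 52.6/7.76 = 6.78 ft/s.

V₂ = 6.78 ft/s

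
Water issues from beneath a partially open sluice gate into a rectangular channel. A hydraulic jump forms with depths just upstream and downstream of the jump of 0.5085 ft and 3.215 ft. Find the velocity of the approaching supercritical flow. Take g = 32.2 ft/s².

V₁ = 19.47 ft/s

For a rectangular channel the momentum equation gives q² = ½·g·y₁·y₂·(y₁ + y₂) = ½×32.2×0.5085×3.215×3.723 = 98.01.
q = √98.01 = 9.900 ft²/s.
V₁ = q/y₁ = 9.900/0.5085 = 19.47 ft/s.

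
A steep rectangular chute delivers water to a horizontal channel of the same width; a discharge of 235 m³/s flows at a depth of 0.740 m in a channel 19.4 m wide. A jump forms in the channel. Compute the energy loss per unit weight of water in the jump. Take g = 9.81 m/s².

ΔE = 8.19 m

q = Q/b = 235/19.4 = 12.1 m²/s; V₁ = q/y₁ = 16.4 m/s. Fr₁ = V₁/√(g·y₁) = 6.08.
Conjugate-depth relation: y₂/y₁ = ½[√(1 + 8Fr₁²) − 1] = ½[√296.3 − 1] = 8.11.
y₂ = 8.11 × 0.740 = 6.00 m.
Head loss: ΔE = (y₂ − y₁)³/(4y₁y₂) = (6.00 − 0.740)³/(4×0.740×6.00) = 145/17.8 = 8.19 m.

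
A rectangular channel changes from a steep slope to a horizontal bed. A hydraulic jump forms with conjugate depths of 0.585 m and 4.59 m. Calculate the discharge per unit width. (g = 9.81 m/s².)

For a rectangular channel the momentum equation gives q² = ½·g·y₁·y₂·(y₁ + y₂) = ½×9.81×0.585×4.59×5.17 = 68.2.
q = √68.2 = 8.26 m²/s.

q = 8.26 m²/s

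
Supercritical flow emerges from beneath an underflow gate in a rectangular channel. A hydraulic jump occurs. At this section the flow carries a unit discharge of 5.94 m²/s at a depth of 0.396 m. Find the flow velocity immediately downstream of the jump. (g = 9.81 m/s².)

V₁ = q/y₁ = 5.94/0.396 = 15.0 m/s. Fr₁ = V₁/√(g·y₁) = 15.0/√(9.81×0.396) = 7.61.
By Bélanger, y₂/y₁ = ½[√(1 + 8Fr₁²) − 1] = ½[√464.3 − 1] = 10.3.
y₂ = 10.3 × 0.396 = 4.07 m.
V₂ = q/y₂ = 5.94/4.07 = 1.46 m/s.

V₂ = 1.46 m/s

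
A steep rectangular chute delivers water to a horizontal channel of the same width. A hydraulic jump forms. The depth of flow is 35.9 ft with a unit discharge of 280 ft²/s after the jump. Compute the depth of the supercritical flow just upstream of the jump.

y₁ = 3.45 ft

V₂ = q/y₂ = 280/35.9 = 7.80 ft/s; Fr₂ = V₂/√(g·y₂) = 0.229.
Applying the sequent-depth relation in reverse, y₁/y₂ = ½[√(1 + 8Fr₂²) − 1] = ½[√1.421 − 1] = 0.0960.
y₁ = 0.0960 × 35.9 = 3.45 ft.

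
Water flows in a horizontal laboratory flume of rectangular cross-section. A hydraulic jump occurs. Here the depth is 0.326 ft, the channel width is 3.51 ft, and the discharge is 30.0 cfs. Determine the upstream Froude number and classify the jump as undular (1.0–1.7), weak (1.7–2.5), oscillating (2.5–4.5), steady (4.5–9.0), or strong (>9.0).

q = Q/b = 30.0/3.51 = 8.55 ft²/s; V₁ = q/y₁ = 26.2 ft/s. Fr₁ = V₁/√(g·y₁) = 8.09.
Fr₁ = 8.09 lies in the steady range.

Fr₁ = 8.09; steady jump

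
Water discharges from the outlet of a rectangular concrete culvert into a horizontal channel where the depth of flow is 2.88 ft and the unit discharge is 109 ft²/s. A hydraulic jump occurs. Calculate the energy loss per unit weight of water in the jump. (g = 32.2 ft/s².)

V₁ = q/y₁ = 109/2.88 = 37.8 ft/s. Fr₁ = V₁/√(g·y₁) = 37.8/√(32.2×2.88) = 3.93.
From the momentum equation for a rectangular channel, y₂/y₁ = ½[√(1 + 8Fr₁²) − 1] = ½[√124.6 − 1] = 5.08.
y₂ = 5.08 × 2.88 = 14.6 ft.
Head loss: ΔE = (y₂ − y₁)³/(4y₁y₂) = (14.6 − 2.88)³/(4×2.88×14.6) = 1623/169 = 9.63 ft.

ΔE = 9.63 ft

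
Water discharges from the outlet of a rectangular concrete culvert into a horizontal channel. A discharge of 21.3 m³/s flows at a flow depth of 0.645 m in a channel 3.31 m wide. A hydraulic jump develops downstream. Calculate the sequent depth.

q = Q/b = 21.3/3.31 = 6.44 m²/s; V₁ = q/y₁ = 9.98 m/s. Fr₁ = V₁/√(g·y₁) = 3.97.
From the momentum equation for a rectangular channel, y₂/y₁ = ½[√(1 + 8Fr₁²) − 1] = ½[√126.8 − 1] = 5.13.
y₂ = 5.13 × 0.645 = 3.31 m.

y₂ = 3.31 m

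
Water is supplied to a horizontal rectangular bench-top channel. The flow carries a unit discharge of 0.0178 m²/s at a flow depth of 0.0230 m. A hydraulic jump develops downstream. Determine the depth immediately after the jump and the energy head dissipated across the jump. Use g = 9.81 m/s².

V₁ = q/y₁ = 0.0178/0.0230 = 0.774 m/s. Fr₁ = V₁/√(g·y₁) = 0.774/√(9.81×0.0230) = 1.63.
By Bélanger, y₂/y₁ = ½[√(1 + 8Fr₁²) − 1] = ½[√22.24 − 1] = 1.86.
y₂ = 1.86 × 0.0230 = 0.0427 m.
Head loss: ΔE = (y₂ − y₁)³/(4y₁y₂) = (0.0427 − 0.0230)³/(4×0.0230×0.0427) = 0.00000768/0.00393 = 0.00195 m.

y₂ = 0.0427 m; ΔE = 0.00195 m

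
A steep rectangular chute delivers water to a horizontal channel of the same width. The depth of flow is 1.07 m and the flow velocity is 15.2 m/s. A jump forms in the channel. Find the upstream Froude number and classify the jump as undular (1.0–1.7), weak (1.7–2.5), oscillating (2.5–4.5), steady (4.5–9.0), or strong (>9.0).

Fr₁ = 4.69; steady jump

Fr₁ = V₁/√(g·y₁) = 15.2/√(9.81×1.07) = 4.69.
Fr₁ = 4.69 lies in the steady range.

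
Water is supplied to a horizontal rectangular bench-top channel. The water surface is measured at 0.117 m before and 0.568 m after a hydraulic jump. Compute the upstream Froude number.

For a rectangular channel the momentum equation gives q² = ½·g·y₁·y₂·(y₁ + y₂) = ½×9.81×0.117×0.568×0.685 = 0.223.
q = √0.223 = 0.473 m²/s.
V₁ = q/y₁ = 4.04 m/s; Fr₁ = V₁/√(g·y₁) = 3.77.

Fr₁ = 3.77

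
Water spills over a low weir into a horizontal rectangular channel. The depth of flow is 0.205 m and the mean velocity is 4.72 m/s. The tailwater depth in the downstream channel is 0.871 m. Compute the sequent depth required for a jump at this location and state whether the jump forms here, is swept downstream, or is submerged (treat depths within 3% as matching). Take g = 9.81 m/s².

y₂ = 0.868 m; the jump forms here

Fr₁ = V₁/√(g·y₁) = 4.72/√(9.81×0.205) = 3.33.
Conjugate-depth relation: y₂/y₁ = ½[√(1 + 8Fr₁²) − 1] = ½[√89.62 − 1] = 4.23.
y₂ = 4.23 × 0.205 = 0.868 m.
Tailwater y_tw = 0.871 m: y_tw ≈ y₂, so the jump forms here.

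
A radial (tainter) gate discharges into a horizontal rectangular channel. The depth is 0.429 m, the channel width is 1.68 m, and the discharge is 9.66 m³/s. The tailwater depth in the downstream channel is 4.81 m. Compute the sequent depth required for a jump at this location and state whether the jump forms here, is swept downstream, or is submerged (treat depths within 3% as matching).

q = Q/b = 9.66/1.68 = 5.75 m²/s; V₁ = q/y₁ = 13.4 m/s. Fr₁ = V₁/√(g·y₁) = 6.53.
Conjugate-depth relation: y₂/y₁ = ½[√(1 + 8Fr₁²) − 1] = ½[√342.5 − 1] = 8.75.
y₂ = 8.75 × 0.429 = 3.76 m.
Tailwater y_tw = 4.81 m: y_tw > y₂, so the jump is submerged.

y₂ = 3.76 m; the jump is submerged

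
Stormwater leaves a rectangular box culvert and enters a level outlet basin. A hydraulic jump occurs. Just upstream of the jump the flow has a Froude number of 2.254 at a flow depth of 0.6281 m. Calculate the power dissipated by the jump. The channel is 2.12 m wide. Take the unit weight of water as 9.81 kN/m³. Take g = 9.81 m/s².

Fr₁ = 2.254 (given).
By Bélanger, y₂/y₁ = ½[√(1 + 8Fr₁²) − 1] = ½[√41.644 − 1] = 2.727.
y₂ = 2.727 × 0.6281 = 1.713 m.
Head loss: ΔE = (y₂ − y₁)³/(4y₁y₂) = (1.713 − 0.6281)³/(4×0.6281×1.713) = 1.275/4.303 = 0.2964 m.
V₁ = Fr₁·√(g·y₁) = 2.254×√(9.81×0.6281) = 5.595 m/s; q = V₁·y₁ = 3.514 m²/s. Q = q·b = 3.514 × 2.12 = 7.450 m³/s. P = γ·Q·ΔE = 9.81 × 7.450 × 0.2964 = 21.67 kW.

P = 21.67 kW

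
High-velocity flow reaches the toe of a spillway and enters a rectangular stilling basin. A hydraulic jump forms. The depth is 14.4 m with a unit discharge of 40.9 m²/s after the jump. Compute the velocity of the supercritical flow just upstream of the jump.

V₁ = 27.4 m/s

V₂ = q/y₂ = 40.9/14.4 = 2.84 m/s; Fr₂ = V₂/√(g·y₂) = 0.239.
From the momentum equation (using Fr₂), y₁/y₂ = ½[√(1 + 8Fr₂²) − 1] = ½[√1.457 − 1] = 0.104.
y₁ = 0.104 × 14.4 = 1.49 m.
V₁ = q/y₁ = 40.9/1.49 = 27.4 m/s.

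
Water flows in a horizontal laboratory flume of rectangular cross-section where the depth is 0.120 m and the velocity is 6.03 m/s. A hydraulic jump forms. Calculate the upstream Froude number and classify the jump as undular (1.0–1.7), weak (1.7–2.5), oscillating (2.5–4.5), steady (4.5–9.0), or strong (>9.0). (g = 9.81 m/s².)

Fr₁ = V₁/√(g·y₁) = 6.03/√(9.81×0.120) = 5.56.
Fr₁ = 5.56 lies in the steady range.

Fr₁ = 5.56; steady jump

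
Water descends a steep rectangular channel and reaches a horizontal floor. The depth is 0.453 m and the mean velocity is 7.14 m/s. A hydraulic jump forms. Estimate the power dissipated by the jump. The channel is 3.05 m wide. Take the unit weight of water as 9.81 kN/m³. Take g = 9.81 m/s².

P = 92.6 kW

Fr₁ = V₁/√(g·y₁) = 7.14/√(9.81×0.453) = 3.39.
Conjugate-depth relation: y₂/y₁ = ½[√(1 + 8Fr₁²) − 1] = ½[√92.77 − 1] = 4.32.
y₂ = 4.32 × 0.453 = 1.96 m.
q = V₁·y₁ = 7.14 × 0.453 = 3.23 m²/s. V₂ = q/y₂ = 3.23/1.96 = 1.65 m/s. E₁ = y₁ + V₁²/2g = 3.05 m; E₂ = y₂ + V₂²/2g = 2.09 m. ΔE = E₁ − E₂ = 0.957 m.
Q = q·b = 3.23 × 3.05 = 9.86 m³/s. P = γ·Q·ΔE = 9.81 × 9.86 × 0.957 = 92.6 kW.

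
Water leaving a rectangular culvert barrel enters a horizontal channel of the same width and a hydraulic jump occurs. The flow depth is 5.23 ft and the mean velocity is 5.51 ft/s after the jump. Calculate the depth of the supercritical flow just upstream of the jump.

Fr₂ = V₂/√(g·y₂) = 5.51/√(32.2×5.23) = 0.425.
Applying the sequent-depth relation in reverse, y₁/y₂ = ½[√(1 + 8Fr₂²) − 1] = ½[√2.442 − 1] = 0.281.
y₁ = 0.281 × 5.23 = 1.47 ft.

y₁ = 1.47 ft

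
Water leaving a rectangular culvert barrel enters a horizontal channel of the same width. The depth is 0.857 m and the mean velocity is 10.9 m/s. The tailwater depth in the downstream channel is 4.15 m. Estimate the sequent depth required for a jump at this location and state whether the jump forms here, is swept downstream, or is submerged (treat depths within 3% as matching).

Fr₁ = V₁/√(g·y₁) = 10.9/√(9.81×0.857) = 3.76.
Conjugate-depth relation: y₂/y₁ = ½[√(1 + 8Fr₁²) − 1] = ½[√114.1 − 1] = 4.84.
y₂ = 4.84 × 0.857 = 4.15 m.
Tailwater y_tw = 4.15 m: y_tw ≈ y₂, so the jump forms here.

y₂ = 4.15 m; the jump forms here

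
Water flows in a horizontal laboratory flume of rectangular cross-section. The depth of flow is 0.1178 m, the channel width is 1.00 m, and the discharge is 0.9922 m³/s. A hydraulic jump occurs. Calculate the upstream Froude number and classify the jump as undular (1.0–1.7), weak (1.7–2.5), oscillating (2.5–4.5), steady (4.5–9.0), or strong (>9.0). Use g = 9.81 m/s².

q = Q/b = 0.9922/1.00 = 0.9922 m²/s; V₁ = q/y₁ = 8.423 m/s. Fr₁ = V₁/√(g·y₁) = 7.835.
Fr₁ = 7.835 lies in the steady range.

Fr₁ = 7.835; steady jump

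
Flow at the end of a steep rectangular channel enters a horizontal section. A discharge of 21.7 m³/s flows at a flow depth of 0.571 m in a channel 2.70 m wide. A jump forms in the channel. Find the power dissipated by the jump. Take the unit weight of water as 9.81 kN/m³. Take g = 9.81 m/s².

q = Q/b = 21.7/2.70 = 8.04 m²/s; V₁ = q/y₁ = 14.1 m/s. Fr₁ = V₁/√(g·y₁) = 5.95.
Sequent-depth ratio: y₂/y₁ = ½[√(1 + 8Fr₁²) − 1] = ½[√283.9 − 1] = 7.93.
y₂ = 7.93 × 0.571 = 4.53 m.
Head loss: ΔE = (y₂ − y₁)³/(4y₁y₂) = (4.53 − 0.571)³/(4×0.571×4.53) = 61.8/10.3 = 5.98 m.
P = γ·Q·ΔE = 9.81 × 21.7 × 5.98 = 1274 kW.

P = 1274 kW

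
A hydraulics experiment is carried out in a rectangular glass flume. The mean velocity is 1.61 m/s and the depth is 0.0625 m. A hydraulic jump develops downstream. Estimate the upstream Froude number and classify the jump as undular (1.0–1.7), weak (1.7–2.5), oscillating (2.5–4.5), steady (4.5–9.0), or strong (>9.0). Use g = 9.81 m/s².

Fr₁ = 2.06; weak jump

Fr₁ = V₁/√(g·y₁) = 1.61/√(9.81×0.0625) = 2.06.
Fr₁ = 2.06 lies in the weak range.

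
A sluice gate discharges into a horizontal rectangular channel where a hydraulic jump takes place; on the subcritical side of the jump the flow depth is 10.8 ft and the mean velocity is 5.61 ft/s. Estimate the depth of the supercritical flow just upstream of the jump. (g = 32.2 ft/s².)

Fr₂ = V₂/√(g·y₂) = 5.61/√(32.2×10.8) = 0.301.
The Bélanger relation is symmetric: y₁/y₂ = ½[√(1 + 8Fr₂²) − 1] = ½[√1.724 − 1] = 0.157.
y₁ = 0.157 × 10.8 = 1.69 ft.

y₁ = 1.69 ft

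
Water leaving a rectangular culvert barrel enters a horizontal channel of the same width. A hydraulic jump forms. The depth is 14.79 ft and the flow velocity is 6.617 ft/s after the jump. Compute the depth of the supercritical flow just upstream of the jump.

y₁ = 2.347 ft

Fr₂ = V₂/√(g·y₂) = 6.617/√(32.2×14.79) = 0.3032.
Applying the sequent-depth relation in reverse, y₁/y₂ = ½[√(1 + 8Fr₂²) − 1] = ½[√1.7355 − 1] = 0.1587.
y₁ = 0.1587 × 14.79 = 2.347 ft.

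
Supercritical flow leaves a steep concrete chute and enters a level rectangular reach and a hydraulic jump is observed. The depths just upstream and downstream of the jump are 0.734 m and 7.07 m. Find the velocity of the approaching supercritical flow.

For a rectangular channel the momentum equation gives q² = ½·g·y₁·y₂·(y₁ + y₂) = ½×9.81×0.734×7.07×7.80 = 199.
q = √199 = 14.1 m²/s.
V₁ = q/y₁ = 14.1/0.734 = 19.2 m/s.

V₁ = 19.2 m/s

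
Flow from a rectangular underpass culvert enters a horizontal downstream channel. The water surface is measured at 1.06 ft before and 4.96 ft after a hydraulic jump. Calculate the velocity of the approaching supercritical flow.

V₁ = 21.3 ft/s

For a rectangular channel the momentum equation gives q² = ½·g·y₁·y₂·(y₁ + y₂) = ½×32.2×1.06×4.96×6.02 = 510.
q = √510 = 22.6 ft²/s.
V₁ = q/y₁ = 22.6/1.06 = 21.3 ft/s.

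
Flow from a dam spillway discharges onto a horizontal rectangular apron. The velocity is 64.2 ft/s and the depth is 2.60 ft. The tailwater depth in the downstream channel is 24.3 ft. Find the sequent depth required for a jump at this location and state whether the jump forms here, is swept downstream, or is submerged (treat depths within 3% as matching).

Fr₁ = V₁/√(g·y₁) = 64.2/√(32.2×2.60) = 7.02.
By Bélanger, y₂/y₁ = ½[√(1 + 8Fr₁²) − 1] = ½[√394.8 − 1] = 9.44.
y₂ = 9.44 × 2.60 = 24.5 ft.
Tailwater y_tw = 24.3 ft: y_tw ≈ y₂, so the jump forms here.

y₂ = 24.5 ft; the jump forms here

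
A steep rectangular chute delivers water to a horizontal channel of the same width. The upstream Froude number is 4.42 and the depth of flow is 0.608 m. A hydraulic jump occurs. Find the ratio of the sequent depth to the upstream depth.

y₂/y₁ = 5.77

Fr₁ = 4.42 (given).
Bélanger equation: y₂/y₁ = ½[√(1 + 8Fr₁²) − 1] = ½[√157.3 − 1] = 5.77.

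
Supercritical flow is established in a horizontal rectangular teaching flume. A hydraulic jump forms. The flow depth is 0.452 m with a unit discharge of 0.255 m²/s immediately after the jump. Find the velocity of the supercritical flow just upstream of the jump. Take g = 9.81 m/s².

V₂ = q/y₂ = 0.255/0.452 = 0.564 m/s; Fr₂ = V₂/√(g·y₂) = 0.268.
From the momentum equation (using Fr₂), y₁/y₂ = ½[√(1 + 8Fr₂²) − 1] = ½[√1.574 − 1] = 0.127.
y₁ = 0.127 × 0.452 = 0.0576 m.
V₁ = q/y₁ = 0.255/0.0576 = 4.43 m/s.

V₁ = 4.43 m/s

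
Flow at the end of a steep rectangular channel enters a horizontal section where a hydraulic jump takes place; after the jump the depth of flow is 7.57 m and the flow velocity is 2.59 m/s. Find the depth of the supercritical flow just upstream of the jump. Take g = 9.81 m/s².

y₁ = 1.18 m

Fr₂ = V₂/√(g·y₂) = 2.59/√(9.81×7.57) = 0.301.
Applying the sequent-depth relation in reverse, y₁/y₂ = ½[√(1 + 8Fr₂²) − 1] = ½[√1.723 − 1] = 0.156.
y₁ = 0.156 × 7.57 = 1.18 m.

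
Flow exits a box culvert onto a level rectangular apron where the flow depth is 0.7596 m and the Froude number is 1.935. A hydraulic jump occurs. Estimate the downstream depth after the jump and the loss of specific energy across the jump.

Fr₁ = 1.935 (given).
From the momentum equation for a rectangular channel, y₂/y₁ = ½[√(1 + 8Fr₁²) − 1] = ½[√30.954 − 1] = 2.282.
y₂ = 2.282 × 0.7596 = 1.733 m.
Head loss: ΔE = (y₂ − y₁)³/(4y₁y₂) = (1.733 − 0.7596)³/(4×0.7596×1.733) = 0.9230/5.266 = 0.1753 m.

y₂ = 1.733 m; ΔE = 0.1753 m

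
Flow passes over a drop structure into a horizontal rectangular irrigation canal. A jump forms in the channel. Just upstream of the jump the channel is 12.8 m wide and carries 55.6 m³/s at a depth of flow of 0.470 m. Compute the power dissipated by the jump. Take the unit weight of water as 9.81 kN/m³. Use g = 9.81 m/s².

q = Q/b = 55.6/12.8 = 4.34 m²/s; V₁ = q/y₁ = 9.24 m/s. Fr₁ = V₁/√(g·y₁) = 4.30.
By Bélanger, y₂/y₁ = ½[√(1 + 8Fr₁²) − 1] = ½[√149.2 − 1] = 5.61.
y₂ = 5.61 × 0.470 = 2.64 m.
Head loss: ΔE = (y₂ − y₁)³/(4y₁y₂) = (2.64 − 0.470)³/(4×0.470×2.64) = 10.2/4.95 = 2.05 m.
P = γ·Q·ΔE = 9.81 × 55.6 × 2.05 = 1118 kW.

P = 1118 kW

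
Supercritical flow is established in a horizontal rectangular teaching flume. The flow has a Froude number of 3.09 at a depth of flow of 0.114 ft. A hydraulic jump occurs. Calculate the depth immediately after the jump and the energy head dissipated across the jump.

y₂ = 0.444 ft; ΔE = 0.178 ft

Fr₁ = 3.09 (given).
Conjugate-depth relation: y₂/y₁ = ½[√(1 + 8Fr₁²) − 1] = ½[√77.38 − 1] = 3.90.
y₂ = 3.90 × 0.114 = 0.444 ft.
Head loss: ΔE = (y₂ − y₁)³/(4y₁y₂) = (0.444 − 0.114)³/(4×0.114×0.444) = 0.0361/0.203 = 0.178 ft.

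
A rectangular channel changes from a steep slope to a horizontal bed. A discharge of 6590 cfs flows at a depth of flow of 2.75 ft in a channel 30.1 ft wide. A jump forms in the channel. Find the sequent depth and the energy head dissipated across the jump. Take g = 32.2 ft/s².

y₂ = 31.6 ft; ΔE = 68.9 ft

q = Q/b = 6590/30.1 = 219 ft²/s; V₁ = q/y₁ = 79.6 ft/s. Fr₁ = V₁/√(g·y₁) = 8.46.
Bélanger equation: y₂/y₁ = ½[√(1 + 8Fr₁²) − 1] = ½[√573.6 − 1] = 11.5.
y₂ = 11.5 × 2.75 = 31.6 ft.
Head loss: ΔE = (y₂ − y₁)³/(4y₁y₂) = (31.6 − 2.75)³/(4×2.75×31.6) = 23905/347 = 68.9 ft.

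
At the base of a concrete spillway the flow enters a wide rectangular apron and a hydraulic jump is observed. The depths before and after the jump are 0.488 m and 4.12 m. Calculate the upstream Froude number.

For a rectangular channel the momentum equation gives q² = ½·g·y₁·y₂·(y₁ + y₂) = ½×9.81×0.488×4.12×4.61 = 45.4.
q = √45.4 = 6.74 m²/s.
V₁ = q/y₁ = 13.8 m/s; Fr₁ = V₁/√(g·y₁) = 6.31.

Fr₁ = 6.31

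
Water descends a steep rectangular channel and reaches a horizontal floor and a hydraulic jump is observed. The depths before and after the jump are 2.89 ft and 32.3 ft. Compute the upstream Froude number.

For a rectangular channel the momentum equation gives q² = ½·g·y₁·y₂·(y₁ + y₂) = ½×32.2×2.89×32.3×35.2 = 52887.
q = √52887 = 230 ft²/s.
V₁ = q/y₁ = 79.6 ft/s; Fr₁ = V₁/√(g·y₁) = 8.25.

Fr₁ = 8.25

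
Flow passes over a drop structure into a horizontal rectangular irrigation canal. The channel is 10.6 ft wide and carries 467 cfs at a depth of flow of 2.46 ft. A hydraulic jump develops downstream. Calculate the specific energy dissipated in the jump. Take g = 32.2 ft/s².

ΔE = 0.690 ft

q = Q/b = 467/10.6 = 44.1 ft²/s; V₁ = q/y₁ = 17.9 ft/s. Fr₁ = V₁/√(g·y₁) = 2.01.
From the momentum equation for a rectangular channel, y₂/y₁ = ½[√(1 + 8Fr₁²) − 1] = ½[√33.39 − 1] = 2.39.
y₂ = 2.39 × 2.46 = 5.88 ft.
V₂ = q/y₂ = 44.1/5.88 = 7.50 ft/s. E₁ = y₁ + V₁²/2g = 7.44 ft; E₂ = y₂ + V₂²/2g = 6.75 ft. ΔE = E₁ − E₂ = 0.690 ft.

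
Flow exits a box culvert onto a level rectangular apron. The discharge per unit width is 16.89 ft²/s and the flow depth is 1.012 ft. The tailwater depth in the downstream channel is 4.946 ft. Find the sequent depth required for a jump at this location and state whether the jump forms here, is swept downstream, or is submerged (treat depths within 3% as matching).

y₂ = 3.709 ft; the jump is submerged

V₁ = q/y₁ = 16.89/1.012 = 16.69 ft/s. Fr₁ = V₁/√(g·y₁) = 16.69/√(32.2×1.012) = 2.924.
Conjugate-depth relation: y₂/y₁ = ½[√(1 + 8Fr₁²) − 1] = ½[√69.384 − 1] = 3.665.
y₂ = 3.665 × 1.012 = 3.709 ft.
Tailwater y_tw = 4.946 ft: y_tw > y₂, so the jump is submerged.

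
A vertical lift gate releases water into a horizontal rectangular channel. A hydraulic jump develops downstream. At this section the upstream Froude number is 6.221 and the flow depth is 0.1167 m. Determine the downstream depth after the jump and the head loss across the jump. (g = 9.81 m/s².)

y₂ = 0.9700 m; ΔE = 1.372 m

Fr₁ = 6.221 (given).
From the momentum equation for a rectangular channel, y₂/y₁ = ½[√(1 + 8Fr₁²) − 1] = ½[√310.61 − 1] = 8.312.
y₂ = 8.312 × 0.1167 = 0.9700 m.
V₁ = Fr₁·√(g·y₁) = 6.221×√(9.81×0.1167) = 6.656 m/s; q = V₁·y₁ = 0.7768 m²/s. V₂ = q/y₂ = 0.7768/0.9700 = 0.8008 m/s. E₁ = y₁ + V₁²/2g = 2.375 m; E₂ = y₂ + V₂²/2g = 1.003 m. ΔE = E₁ − E₂ = 1.372 m.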